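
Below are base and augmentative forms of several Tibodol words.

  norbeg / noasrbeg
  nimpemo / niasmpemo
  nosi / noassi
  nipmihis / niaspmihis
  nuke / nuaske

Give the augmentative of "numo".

nuasmo

Every pair shown (norbeg → noasrbeg, nimpemo → niasmpemo, nosi → noassi, …) follows the same rule: insert -as- after the first vowel.
So numo → nuasmo.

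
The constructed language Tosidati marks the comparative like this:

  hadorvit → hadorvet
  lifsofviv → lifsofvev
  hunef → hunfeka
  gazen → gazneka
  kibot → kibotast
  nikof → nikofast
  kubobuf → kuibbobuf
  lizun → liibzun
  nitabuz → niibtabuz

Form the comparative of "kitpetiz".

kitpetez

"kitpetiz" has last vowel 'i'. The stems whose last vowel is 'i' (hadorvit → hadorvet, lifsofviv → lifsofvev) change the last vowel to 'e'.
So kitpetiz → kitpetez.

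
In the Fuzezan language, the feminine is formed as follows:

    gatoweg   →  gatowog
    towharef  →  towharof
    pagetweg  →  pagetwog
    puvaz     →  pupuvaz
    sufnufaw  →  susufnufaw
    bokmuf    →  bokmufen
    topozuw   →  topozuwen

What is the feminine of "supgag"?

towharef and bokmuf both end in -f yet inflect differently (towharof, bokmufen), so the final letter is not what conditions the rule; the last vowel is.
"supgag" has last vowel 'a'. The stems whose last vowel is 'a' (puvaz → pupuvaz, sufnufaw → susufnufaw) repeat the first consonant+vowel as a prefix.
So supgag → susupgag.

susupgag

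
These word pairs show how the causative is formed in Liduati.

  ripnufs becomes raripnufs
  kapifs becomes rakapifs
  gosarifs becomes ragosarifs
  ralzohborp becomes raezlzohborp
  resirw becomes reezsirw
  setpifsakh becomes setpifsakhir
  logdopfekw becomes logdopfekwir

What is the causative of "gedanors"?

geezdanors

"gedanors" has second-to-last letter 'r'. The stems whose second-to-last letter is 'r' (ralzohborp → raezlzohborp, resirw → reezsirw) insert -ez- after the first vowel.
The other patterns: stems whose second-to-last letter is 'f' add the prefix ra-; stems whose second-to-last letter is 'k' add -ir.
So gedanors → geezdanors.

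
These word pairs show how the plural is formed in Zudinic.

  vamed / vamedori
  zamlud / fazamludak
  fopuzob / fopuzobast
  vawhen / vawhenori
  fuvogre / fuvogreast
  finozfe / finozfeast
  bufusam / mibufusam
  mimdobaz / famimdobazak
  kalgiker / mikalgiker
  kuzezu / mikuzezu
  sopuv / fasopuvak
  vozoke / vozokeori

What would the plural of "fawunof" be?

fawunofast

finozfe and vozoke both end in -e yet inflect differently (finozfeast, vozokeori), so the final letter is not what conditions the rule; the first letter is.
"fawunof" begins with f-. The stems beginning with f- (fopuzob → fopuzobast, finozfe → finozfeast, fuvogre → fuvogreast) add -ast.
So fawunof → fawunofast.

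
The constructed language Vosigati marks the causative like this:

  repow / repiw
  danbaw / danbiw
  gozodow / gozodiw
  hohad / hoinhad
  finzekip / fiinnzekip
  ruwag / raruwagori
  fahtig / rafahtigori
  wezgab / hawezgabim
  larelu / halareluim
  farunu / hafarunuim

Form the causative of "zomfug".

razomfugori

"zomfug" ends in -g. The stems ending in -g (ruwag → raruwagori, fahtig → rafahtigori) add ra- … -ori around the stem.
So zomfug → razomfugori.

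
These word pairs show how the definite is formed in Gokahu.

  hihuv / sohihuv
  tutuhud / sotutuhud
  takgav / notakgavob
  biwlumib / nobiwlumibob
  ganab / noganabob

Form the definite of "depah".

hihuv and takgav both end in -v yet inflect differently (sohihuv, notakgavob), so the final letter is not what conditions the rule; the last vowel is.
"depah" has last vowel 'a'. The stems whose last vowel is 'a' (takgav → notakgavob, ganab → noganabob) add no- … -ob around the stem.
So depah → nodepahob.

nodepahob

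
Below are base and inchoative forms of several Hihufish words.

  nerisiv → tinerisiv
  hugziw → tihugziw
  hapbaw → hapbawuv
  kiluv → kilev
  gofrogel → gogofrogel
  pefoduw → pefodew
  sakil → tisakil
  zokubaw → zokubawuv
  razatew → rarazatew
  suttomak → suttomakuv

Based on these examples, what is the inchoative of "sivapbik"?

tisivapbik

razatew and pefoduw both end in -w yet inflect differently (rarazatew, pefodew), so the final letter is not what conditions the rule; the last vowel is.
"sivapbik" has last vowel 'i'. The stems whose last vowel is 'i' (hugziw → tihugziw, nerisiv → tinerisiv, sakil → tisakil) add the prefix ti-.
The other patterns: stems whose last vowel is 'e' repeat the first consonant+vowel as a prefix; stems whose last vowel is 'u' change the last vowel to 'e'; stems whose last vowel is 'a' add -uv.
So sivapbik → tisivapbik.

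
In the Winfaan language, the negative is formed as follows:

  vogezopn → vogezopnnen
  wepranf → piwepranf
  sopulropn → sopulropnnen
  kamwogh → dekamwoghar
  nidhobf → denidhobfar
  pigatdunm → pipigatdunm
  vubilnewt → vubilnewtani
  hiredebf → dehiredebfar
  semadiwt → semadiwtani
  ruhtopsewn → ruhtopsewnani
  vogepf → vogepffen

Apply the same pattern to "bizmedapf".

vogepf and wepranf both end in -f yet inflect differently (vogepffen, piwepranf), so the final letter is not what conditions the rule; the second-to-last letter is.
"bizmedapf" has second-to-last letter 'p'. The stems whose second-to-last letter is 'p' (vogezopn → vogezopnnen, vogepf → vogepffen, sopulropn → sopulropnnen) double the final consonant and add -en.
So bizmedapf → bizmedapffen.

bizmedapffen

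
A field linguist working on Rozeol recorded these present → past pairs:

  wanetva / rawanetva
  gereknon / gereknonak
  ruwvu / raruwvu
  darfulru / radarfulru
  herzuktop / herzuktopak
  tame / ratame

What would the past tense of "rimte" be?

herzuktop and darfulru both have 3 vowels yet inflect differently (herzuktopak, radarfulru), so the number of vowels is not what conditions the rule; whether the stem ends in a vowel or a consonant is.
"rimte" ends in a vowel. The stems ending in a vowel (tame → ratame, ruwvu → raruwvu, darfulru → radarfulru) add the prefix ra-.
So rimte → rarimte.

rarimte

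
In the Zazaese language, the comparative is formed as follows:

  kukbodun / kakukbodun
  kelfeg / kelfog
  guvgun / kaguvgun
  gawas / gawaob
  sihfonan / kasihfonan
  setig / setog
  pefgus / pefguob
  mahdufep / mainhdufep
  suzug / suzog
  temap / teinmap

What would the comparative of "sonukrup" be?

"sonukrup" ends in -p. The stems ending in -p (mahdufep → mainhdufep, temap → teinmap) insert -in- after the first vowel.
So sonukrup → soinnukrup.

soinnukrup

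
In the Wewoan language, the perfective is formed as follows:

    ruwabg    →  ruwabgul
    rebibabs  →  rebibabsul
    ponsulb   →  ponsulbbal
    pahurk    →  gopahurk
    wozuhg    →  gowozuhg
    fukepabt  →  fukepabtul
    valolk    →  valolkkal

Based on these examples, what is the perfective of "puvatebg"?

puvatebgul

"puvatebg" has second-to-last letter 'b'. The stems whose second-to-last letter is 'b' (rebibabs → rebibabsul, fukepabt → fukepabtul, ruwabg → ruwabgul) add -ul.
The other patterns: stems whose second-to-last letter is 'h' or 'r' add the prefix go-; stems whose second-to-last letter is 'l' double the final consonant and add -al.
So puvatebg → puvatebgul.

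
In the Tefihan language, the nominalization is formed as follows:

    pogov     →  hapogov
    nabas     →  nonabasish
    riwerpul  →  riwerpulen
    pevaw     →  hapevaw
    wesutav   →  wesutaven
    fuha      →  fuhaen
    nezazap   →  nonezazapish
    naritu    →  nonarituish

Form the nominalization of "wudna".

wudnaen

pogov and wesutav both end in -v yet inflect differently (hapogov, wesutaven), so the final letter is not what conditions the rule; the first letter is.
"wudna" begins with w-. The one such stem in the data (wesutav → wesutaven) adds -en, so the same rule applies.
The other patterns: stems beginning with n- add no- … -ish around the stem; stems beginning with p- add the prefix ha-.
So wudna → wudnaen.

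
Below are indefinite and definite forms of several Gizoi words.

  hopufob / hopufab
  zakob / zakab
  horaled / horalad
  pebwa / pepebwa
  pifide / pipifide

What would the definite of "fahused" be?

fahusad

horaled and pifide both have last vowel 'e' yet inflect differently (horalad, pipifide), so the last vowel is not what conditions the rule; whether the stem ends in a vowel or a consonant is.
"fahused" ends in a consonant. The stems ending in a consonant (hopufob → hopufab, zakob → zakab, horaled → horalad) change the last vowel to 'a'.
The other pattern: stems ending in a vowel repeat the first consonant+vowel as a prefix.
So fahused → fahusad.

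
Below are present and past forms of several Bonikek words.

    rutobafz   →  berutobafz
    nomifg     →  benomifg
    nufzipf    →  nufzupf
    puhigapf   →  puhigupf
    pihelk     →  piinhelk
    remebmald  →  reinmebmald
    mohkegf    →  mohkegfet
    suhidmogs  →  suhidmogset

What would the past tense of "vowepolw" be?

voinwepolw

"vowepolw" has second-to-last letter 'l'. The stems whose second-to-last letter is 'l' (pihelk → piinhelk, remebmald → reinmebmald) insert -in- after the first vowel.
So vowepolw → voinwepolw.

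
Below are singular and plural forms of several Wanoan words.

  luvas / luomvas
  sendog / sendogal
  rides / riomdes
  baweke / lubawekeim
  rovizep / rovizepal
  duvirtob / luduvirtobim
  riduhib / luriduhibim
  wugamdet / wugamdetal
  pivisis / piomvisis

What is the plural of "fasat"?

fasatal

pivisis and riduhib both have last vowel 'i' yet inflect differently (piomvisis, luriduhibim), so the last vowel is not what conditions the rule; the final letter is.
"fasat" ends in -t. The one such stem in the data (wugamdet → wugamdetal) adds -al, so the same rule applies.
So fasat → fasatal.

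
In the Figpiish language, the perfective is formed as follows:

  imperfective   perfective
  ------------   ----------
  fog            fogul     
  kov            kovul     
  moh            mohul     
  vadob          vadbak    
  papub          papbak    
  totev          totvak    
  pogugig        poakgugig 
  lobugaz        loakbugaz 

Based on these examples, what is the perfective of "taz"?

tazul

"taz" has 1 vowel. The stems with 1 vowel (fog → fogul, kov → kovul, moh → mohul) add -ul.
So taz → tazul.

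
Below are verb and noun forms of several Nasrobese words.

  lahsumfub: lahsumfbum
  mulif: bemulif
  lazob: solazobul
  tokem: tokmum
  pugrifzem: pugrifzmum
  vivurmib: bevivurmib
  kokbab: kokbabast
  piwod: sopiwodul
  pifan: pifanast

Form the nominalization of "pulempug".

pulempgum

vivurmib and kokbab both end in -b yet inflect differently (bevivurmib, kokbabast), so the final letter is not what conditions the rule; the last vowel is.
"pulempug" has last vowel 'u'. The one such stem in the data (lahsumfub → lahsumfbum) deletes the last vowel and adds -um (as do tokem, pugrifzem), so the same rule applies.
So pulempug → pulempgum.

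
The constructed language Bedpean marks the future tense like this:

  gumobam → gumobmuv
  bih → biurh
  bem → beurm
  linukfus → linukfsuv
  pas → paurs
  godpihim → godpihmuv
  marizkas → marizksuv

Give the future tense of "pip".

piurp

pas and marizkas both end in -s yet inflect differently (paurs, marizksuv), so the final letter is not what conditions the rule; the number of vowels is.
"pip" has 1 vowel. The stems with 1 vowel (bem → beurm, pas → paurs, bih → biurh) insert -ur- after the first vowel.
So pip → piurp.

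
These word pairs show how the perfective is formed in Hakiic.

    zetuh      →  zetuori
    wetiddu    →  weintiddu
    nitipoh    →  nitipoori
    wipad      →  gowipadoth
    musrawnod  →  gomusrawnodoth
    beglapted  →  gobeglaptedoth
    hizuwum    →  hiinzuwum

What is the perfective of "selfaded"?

goselfadedoth

musrawnod and nitipoh both have last vowel 'o' yet inflect differently (gomusrawnodoth, nitipoori), so the last vowel is not what conditions the rule; the final letter is.
"selfaded" ends in -d. The stems ending in -d (musrawnod → gomusrawnodoth, wipad → gowipadoth, beglapted → gobeglaptedoth) add go- … -oth around the stem.
So selfaded → goselfadedoth.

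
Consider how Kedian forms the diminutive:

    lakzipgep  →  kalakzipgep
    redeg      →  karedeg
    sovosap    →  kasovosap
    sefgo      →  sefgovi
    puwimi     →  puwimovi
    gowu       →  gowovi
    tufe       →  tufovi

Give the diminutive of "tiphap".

katiphap

lakzipgep and tufe both have last vowel 'e' yet inflect differently (kalakzipgep, tufovi), so the last vowel is not what conditions the rule; whether the stem ends in a vowel or a consonant is.
"tiphap" ends in a consonant. The stems ending in a consonant (lakzipgep → kalakzipgep, redeg → karedeg, sovosap → kasovosap) add the prefix ka-.
The other pattern: stems ending in a vowel drop the final letter and add -ovi.
So tiphap → katiphap.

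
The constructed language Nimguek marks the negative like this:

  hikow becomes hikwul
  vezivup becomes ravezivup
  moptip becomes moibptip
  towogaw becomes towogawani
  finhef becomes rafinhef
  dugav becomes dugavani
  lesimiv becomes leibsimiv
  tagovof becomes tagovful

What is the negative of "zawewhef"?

towogaw and hikow both end in -w yet inflect differently (towogawani, hikwul), so the final letter is not what conditions the rule; the last vowel is.
"zawewhef" has last vowel 'e'. The one such stem in the data (finhef → rafinhef) adds the prefix ra-, so the same rule applies.
The other patterns: stems whose last vowel is 'a' add -ani; stems whose last vowel is 'o' delete the last vowel and add -ul; stems whose last vowel is 'i' insert -ib- after the first vowel.
So zawewhef → razawewhef.

razawewhef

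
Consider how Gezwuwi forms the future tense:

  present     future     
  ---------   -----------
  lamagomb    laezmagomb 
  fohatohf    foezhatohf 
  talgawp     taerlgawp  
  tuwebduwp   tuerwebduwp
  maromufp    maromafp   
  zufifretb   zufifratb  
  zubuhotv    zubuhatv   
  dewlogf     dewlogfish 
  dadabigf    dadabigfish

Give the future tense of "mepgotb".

mepgatb

talgawp and maromufp both end in -p yet inflect differently (taerlgawp, maromafp), so the final letter is not what conditions the rule; the second-to-last letter is.
"mepgotb" has second-to-last letter 't'. The stems whose second-to-last letter is 't' (zufifretb → zufifratb, zubuhotv → zubuhatv) change the last vowel to 'a'.
The other patterns: stems whose second-to-last letter is 'h' or 'm' insert -ez- after the first vowel; stems whose second-to-last letter is 'w' insert -er- after the first vowel; stems whose second-to-last letter is 'g' add -ish.
So mepgotb → mepgatb.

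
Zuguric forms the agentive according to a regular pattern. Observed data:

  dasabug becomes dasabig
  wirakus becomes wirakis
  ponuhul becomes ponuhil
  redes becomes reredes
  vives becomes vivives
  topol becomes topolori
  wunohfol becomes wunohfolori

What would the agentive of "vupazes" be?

vuvupazes

wirakus and redes both end in -s yet inflect differently (wirakis, reredes), so the final letter is not what conditions the rule; the last vowel is.
"vupazes" has last vowel 'e'. The stems whose last vowel is 'e' (redes → reredes, vives → vivives) repeat the first consonant+vowel as a prefix.
So vupazes → vuvupazes.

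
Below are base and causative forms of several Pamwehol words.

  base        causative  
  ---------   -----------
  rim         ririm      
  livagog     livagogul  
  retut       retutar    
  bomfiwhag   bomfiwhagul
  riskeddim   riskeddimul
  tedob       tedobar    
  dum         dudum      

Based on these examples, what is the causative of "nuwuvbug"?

rim and riskeddim both end in -m yet inflect differently (ririm, riskeddimul), so the final letter is not what conditions the rule; the number of vowels is.
"nuwuvbug" has 3 vowels. The stems with 3 vowels (livagog → livagogul, bomfiwhag → bomfiwhagul, riskeddim → riskeddimul) add -ul.
So nuwuvbug → nuwuvbugul.

nuwuvbugul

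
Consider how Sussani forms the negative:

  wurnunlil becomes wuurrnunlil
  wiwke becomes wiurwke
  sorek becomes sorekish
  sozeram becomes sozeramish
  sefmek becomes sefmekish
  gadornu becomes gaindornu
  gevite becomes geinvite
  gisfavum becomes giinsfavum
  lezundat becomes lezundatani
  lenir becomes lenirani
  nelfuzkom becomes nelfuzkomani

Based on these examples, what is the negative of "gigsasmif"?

"gigsasmif" begins with g-. The stems beginning with g- (gadornu → gaindornu, gevite → geinvite, gisfavum → giinsfavum) insert -in- after the first vowel.
The other patterns: stems beginning with w- insert -ur- after the first vowel; stems beginning with s- add -ish; stems beginning with l- or n- add -ani.
So gigsasmif → giingsasmif.

giingsasmif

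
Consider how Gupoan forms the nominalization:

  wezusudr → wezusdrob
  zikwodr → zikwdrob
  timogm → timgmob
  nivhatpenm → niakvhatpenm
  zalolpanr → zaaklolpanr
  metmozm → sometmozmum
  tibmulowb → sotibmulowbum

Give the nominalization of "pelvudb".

timogm and nivhatpenm both end in -m yet inflect differently (timgmob, niakvhatpenm), so the final letter is not what conditions the rule; the second-to-last letter is.
"pelvudb" has second-to-last letter 'd'. The stems whose second-to-last letter is 'd' (wezusudr → wezusdrob, zikwodr → zikwdrob) delete the last vowel and add -ob.
So pelvudb → pelvdbob.

pelvdbob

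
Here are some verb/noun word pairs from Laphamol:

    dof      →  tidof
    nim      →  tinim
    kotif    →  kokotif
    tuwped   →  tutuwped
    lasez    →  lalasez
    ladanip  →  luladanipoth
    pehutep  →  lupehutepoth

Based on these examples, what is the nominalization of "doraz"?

dof and kotif both end in -f yet inflect differently (tidof, kokotif), so the final letter is not what conditions the rule; the number of vowels is.
"doraz" has 2 vowels. The stems with 2 vowels (kotif → kokotif, tuwped → tutuwped, lasez → lalasez) repeat the first consonant+vowel as a prefix.
So doraz → dodoraz.

dodoraz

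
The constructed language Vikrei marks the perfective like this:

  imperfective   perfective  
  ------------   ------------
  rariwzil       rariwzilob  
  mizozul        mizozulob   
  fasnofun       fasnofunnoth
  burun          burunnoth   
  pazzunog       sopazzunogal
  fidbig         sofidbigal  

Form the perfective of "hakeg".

mizozul and fasnofun both have last vowel 'u' yet inflect differently (mizozulob, fasnofunnoth), so the last vowel is not what conditions the rule; the final letter is.
"hakeg" ends in -g. The stems ending in -g (pazzunog → sopazzunogal, fidbig → sofidbigal) add so- … -al around the stem.
So hakeg → sohakegal.

sohakegal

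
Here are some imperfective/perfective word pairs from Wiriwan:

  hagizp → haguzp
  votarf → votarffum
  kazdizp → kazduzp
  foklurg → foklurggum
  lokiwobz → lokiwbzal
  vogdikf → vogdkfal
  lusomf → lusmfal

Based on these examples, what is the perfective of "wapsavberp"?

votarf and lusomf both end in -f yet inflect differently (votarffum, lusmfal), so the final letter is not what conditions the rule; the second-to-last letter is.
"wapsavberp" has second-to-last letter 'r'. The stems whose second-to-last letter is 'r' (foklurg → foklurggum, votarf → votarffum) double the final consonant and add -um.
So wapsavberp → wapsavberppum.

wapsavberppum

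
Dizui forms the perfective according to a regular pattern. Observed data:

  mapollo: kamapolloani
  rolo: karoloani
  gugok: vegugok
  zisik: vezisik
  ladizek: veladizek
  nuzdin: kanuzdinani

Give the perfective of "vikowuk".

gugok and mapollo both have last vowel 'o' yet inflect differently (vegugok, kamapolloani), so the last vowel is not what conditions the rule; the final letter is.
"vikowuk" ends in -k. The stems ending in -k (ladizek → veladizek, zisik → vezisik, gugok → vegugok) add the prefix ve-.
The other pattern: stems ending in -n or -o add ka- … -ani around the stem.
So vikowuk → vevikowuk.

vevikowuk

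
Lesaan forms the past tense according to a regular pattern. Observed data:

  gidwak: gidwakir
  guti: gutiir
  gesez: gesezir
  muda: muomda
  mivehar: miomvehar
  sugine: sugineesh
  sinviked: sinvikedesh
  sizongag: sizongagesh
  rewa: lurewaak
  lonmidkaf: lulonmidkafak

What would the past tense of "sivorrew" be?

sivorrewesh

muda and rewa both end in -a yet inflect differently (muomda, lurewaak), so the final letter is not what conditions the rule; the first letter is.
"sivorrew" begins with s-. The stems beginning with s- (sugine → sugineesh, sinviked → sinvikedesh, sizongag → sizongagesh) add -esh.
So sivorrew → sivorrewesh.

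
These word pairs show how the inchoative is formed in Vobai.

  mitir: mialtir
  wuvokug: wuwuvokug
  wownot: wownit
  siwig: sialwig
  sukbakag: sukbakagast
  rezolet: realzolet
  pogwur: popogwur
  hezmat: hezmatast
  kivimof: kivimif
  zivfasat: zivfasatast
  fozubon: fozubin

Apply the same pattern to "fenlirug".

pogwur and mitir both end in -r yet inflect differently (popogwur, mialtir), so the final letter is not what conditions the rule; the last vowel is.
"fenlirug" has last vowel 'u'. The stems whose last vowel is 'u' (pogwur → popogwur, wuvokug → wuwuvokug) repeat the first consonant+vowel as a prefix.
The other patterns: stems whose last vowel is 'e' or 'i' insert -al- after the first vowel; stems whose last vowel is 'a' add -ast; stems whose last vowel is 'o' change the last vowel to 'i'.
So fenlirug → fefenlirug.

fefenlirug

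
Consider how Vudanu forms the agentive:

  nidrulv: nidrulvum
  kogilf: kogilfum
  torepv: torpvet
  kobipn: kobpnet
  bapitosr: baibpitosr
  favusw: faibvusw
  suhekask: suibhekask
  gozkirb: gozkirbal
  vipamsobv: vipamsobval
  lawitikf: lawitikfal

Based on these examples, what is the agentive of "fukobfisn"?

nidrulv and torepv both end in -v yet inflect differently (nidrulvum, torpvet), so the final letter is not what conditions the rule; the second-to-last letter is.
"fukobfisn" has second-to-last letter 's'. The stems whose second-to-last letter is 's' (bapitosr → baibpitosr, favusw → faibvusw, suhekask → suibhekask) insert -ib- after the first vowel.
The other patterns: stems whose second-to-last letter is 'l' add -um; stems whose second-to-last letter is 'p' delete the last vowel and add -et; stems whose second-to-last letter is 'b', 'k' or 'r' add -al.
So fukobfisn → fuibkobfisn.

fuibkobfisn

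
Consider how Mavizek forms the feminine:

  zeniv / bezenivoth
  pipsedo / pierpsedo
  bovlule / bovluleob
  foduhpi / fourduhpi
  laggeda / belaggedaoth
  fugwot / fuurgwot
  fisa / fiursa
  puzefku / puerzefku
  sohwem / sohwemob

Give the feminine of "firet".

fiurret

fisa and laggeda both end in -a yet inflect differently (fiursa, belaggedaoth), so the final letter is not what conditions the rule; the first letter is.
"firet" begins with f-. The stems beginning with f- (fugwot → fuurgwot, foduhpi → fourduhpi, fisa → fiursa) insert -ur- after the first vowel.
The other patterns: stems beginning with p- insert -er- after the first vowel; stems beginning with b- or s- add -ob; stems beginning with l- or z- add be- … -oth around the stem.
So firet → fiurret.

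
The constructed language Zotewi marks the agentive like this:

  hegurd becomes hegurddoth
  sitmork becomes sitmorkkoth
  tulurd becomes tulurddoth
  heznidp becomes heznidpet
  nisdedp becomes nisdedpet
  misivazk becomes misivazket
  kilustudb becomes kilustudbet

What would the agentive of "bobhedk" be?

sitmork and misivazk both end in -k yet inflect differently (sitmorkkoth, misivazket), so the final letter is not what conditions the rule; the second-to-last letter is.
"bobhedk" has second-to-last letter 'd'. The stems whose second-to-last letter is 'd' (heznidp → heznidpet, nisdedp → nisdedpet, kilustudb → kilustudbet) add -et.
So bobhedk → bobhedket.

bobhedket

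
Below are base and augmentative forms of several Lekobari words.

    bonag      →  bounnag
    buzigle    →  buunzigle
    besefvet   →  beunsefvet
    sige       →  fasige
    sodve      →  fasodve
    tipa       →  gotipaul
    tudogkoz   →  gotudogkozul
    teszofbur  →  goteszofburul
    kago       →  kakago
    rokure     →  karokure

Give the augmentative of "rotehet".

buzigle and sige both end in -e yet inflect differently (buunzigle, fasige), so the final letter is not what conditions the rule; the first letter is.
"rotehet" begins with r-. The one such stem in the data (rokure → karokure) adds the prefix ka-, so the same rule applies.
So rotehet → karotehet.

karotehet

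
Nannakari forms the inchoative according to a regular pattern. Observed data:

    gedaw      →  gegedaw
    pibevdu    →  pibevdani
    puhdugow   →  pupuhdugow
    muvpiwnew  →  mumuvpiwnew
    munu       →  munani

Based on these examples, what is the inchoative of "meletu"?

puhdugow and pibevdu both begin with p- yet inflect differently (pupuhdugow, pibevdani), so the first letter is not what conditions the rule; whether the stem ends in a vowel or a consonant is.
"meletu" ends in a vowel. The stems ending in a vowel (pibevdu → pibevdani, munu → munani) drop the final letter and add -ani.
The other pattern: stems ending in a consonant repeat the first consonant+vowel as a prefix.
So meletu → meletani.

meletani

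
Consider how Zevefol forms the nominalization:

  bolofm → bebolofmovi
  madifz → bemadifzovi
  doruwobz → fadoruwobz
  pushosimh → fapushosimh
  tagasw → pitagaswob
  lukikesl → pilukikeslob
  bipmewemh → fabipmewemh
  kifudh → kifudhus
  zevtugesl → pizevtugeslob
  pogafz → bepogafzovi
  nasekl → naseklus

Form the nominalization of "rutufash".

pirutufashob

"rutufash" has second-to-last letter 's'. The stems whose second-to-last letter is 's' (zevtugesl → pizevtugeslob, lukikesl → pilukikeslob, tagasw → pitagaswob) add pi- … -ob around the stem.
The other patterns: stems whose second-to-last letter is 'f' add be- … -ovi around the stem; stems whose second-to-last letter is 'b' or 'm' add the prefix fa-; stems whose second-to-last letter is 'd' or 'k' add -us.
So rutufash → pirutufashob.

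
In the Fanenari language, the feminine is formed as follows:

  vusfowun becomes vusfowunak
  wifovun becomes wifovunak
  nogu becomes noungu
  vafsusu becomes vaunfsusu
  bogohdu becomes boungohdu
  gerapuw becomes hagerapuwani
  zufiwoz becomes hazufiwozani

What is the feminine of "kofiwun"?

vusfowun and nogu both have last vowel 'u' yet inflect differently (vusfowunak, noungu), so the last vowel is not what conditions the rule; the final letter is.
"kofiwun" ends in -n. The stems ending in -n (vusfowun → vusfowunak, wifovun → wifovunak) add -ak.
The other patterns: stems ending in -u insert -un- after the first vowel; stems ending in -w or -z add ha- … -ani around the stem.
So kofiwun → kofiwunak.

kofiwunak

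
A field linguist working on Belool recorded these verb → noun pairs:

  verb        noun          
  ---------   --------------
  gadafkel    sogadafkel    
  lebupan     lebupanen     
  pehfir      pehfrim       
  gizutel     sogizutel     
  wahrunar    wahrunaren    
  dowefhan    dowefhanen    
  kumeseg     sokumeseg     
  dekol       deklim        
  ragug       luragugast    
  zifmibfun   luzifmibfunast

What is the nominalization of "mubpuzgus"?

lumubpuzgusast

gizutel and dekol both end in -l yet inflect differently (sogizutel, deklim), so the final letter is not what conditions the rule; the last vowel is.
"mubpuzgus" has last vowel 'u'. The stems whose last vowel is 'u' (ragug → luragugast, zifmibfun → luzifmibfunast) add lu- … -ast around the stem.
So mubpuzgus → lumubpuzgusast.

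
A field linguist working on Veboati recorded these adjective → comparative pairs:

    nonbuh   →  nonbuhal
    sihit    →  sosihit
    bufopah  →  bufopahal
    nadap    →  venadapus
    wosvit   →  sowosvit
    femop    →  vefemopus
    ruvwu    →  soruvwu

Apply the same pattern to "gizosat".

nadap and bufopah both have last vowel 'a' yet inflect differently (venadapus, bufopahal), so the last vowel is not what conditions the rule; the final letter is.
"gizosat" ends in -t. The stems ending in -t (sihit → sosihit, wosvit → sowosvit) add the prefix so-.
So gizosat → sogizosat.

sogizosat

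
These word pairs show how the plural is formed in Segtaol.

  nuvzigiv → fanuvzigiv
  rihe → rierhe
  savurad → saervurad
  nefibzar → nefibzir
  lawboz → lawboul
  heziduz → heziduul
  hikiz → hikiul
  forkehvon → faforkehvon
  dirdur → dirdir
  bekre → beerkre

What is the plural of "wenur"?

wenir

"wenur" ends in -r. The stems ending in -r (dirdur → dirdir, nefibzar → nefibzir) change the last vowel to 'i'.
So wenur → wenir.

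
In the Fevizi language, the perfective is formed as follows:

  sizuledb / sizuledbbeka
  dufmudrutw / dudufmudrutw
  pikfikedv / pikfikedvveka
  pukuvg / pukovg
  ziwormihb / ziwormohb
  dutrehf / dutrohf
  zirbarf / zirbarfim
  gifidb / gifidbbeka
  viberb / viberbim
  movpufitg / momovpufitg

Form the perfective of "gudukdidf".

"gudukdidf" has second-to-last letter 'd'. The stems whose second-to-last letter is 'd' (gifidb → gifidbbeka, pikfikedv → pikfikedvveka, sizuledb → sizuledbbeka) double the final consonant and add -eka.
The other patterns: stems whose second-to-last letter is 't' repeat the first consonant+vowel as a prefix; stems whose second-to-last letter is 'r' add -im; stems whose second-to-last letter is 'h' or 'v' change the last vowel to 'o'.
So gudukdidf → gudukdidffeka.

gudukdidffeka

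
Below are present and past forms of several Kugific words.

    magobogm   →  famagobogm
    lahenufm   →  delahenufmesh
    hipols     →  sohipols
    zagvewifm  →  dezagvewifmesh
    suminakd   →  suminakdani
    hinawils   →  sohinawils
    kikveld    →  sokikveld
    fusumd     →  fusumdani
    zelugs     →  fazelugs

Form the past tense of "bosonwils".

sobosonwils

"bosonwils" has second-to-last letter 'l'. The stems whose second-to-last letter is 'l' (kikveld → sokikveld, hipols → sohipols, hinawils → sohinawils) add the prefix so-.
So bosonwils → sobosonwils.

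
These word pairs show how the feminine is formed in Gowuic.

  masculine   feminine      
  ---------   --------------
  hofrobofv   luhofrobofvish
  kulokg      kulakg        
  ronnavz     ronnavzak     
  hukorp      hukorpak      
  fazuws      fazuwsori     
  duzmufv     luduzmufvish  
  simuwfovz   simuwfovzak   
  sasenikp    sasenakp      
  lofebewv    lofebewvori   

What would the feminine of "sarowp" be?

sarowpori

"sarowp" has second-to-last letter 'w'. The stems whose second-to-last letter is 'w' (fazuws → fazuwsori, lofebewv → lofebewvori) add -ori.
The other patterns: stems whose second-to-last letter is 'f' add lu- … -ish around the stem; stems whose second-to-last letter is 'k' change the last vowel to 'a'; stems whose second-to-last letter is 'r' or 'v' add -ak.
So sarowp → sarowpori.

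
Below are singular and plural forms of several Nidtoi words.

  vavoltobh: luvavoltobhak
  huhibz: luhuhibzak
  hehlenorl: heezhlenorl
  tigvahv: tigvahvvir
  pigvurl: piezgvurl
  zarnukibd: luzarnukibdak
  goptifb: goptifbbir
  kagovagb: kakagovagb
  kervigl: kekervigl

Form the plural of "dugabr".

ludugabrak

"dugabr" has second-to-last letter 'b'. The stems whose second-to-last letter is 'b' (vavoltobh → luvavoltobhak, huhibz → luhuhibzak, zarnukibd → luzarnukibdak) add lu- … -ak around the stem.
The other patterns: stems whose second-to-last letter is 'g' repeat the first consonant+vowel as a prefix; stems whose second-to-last letter is 'r' insert -ez- after the first vowel; stems whose second-to-last letter is 'f' or 'h' double the final consonant and add -ir.
So dugabr → ludugabrak.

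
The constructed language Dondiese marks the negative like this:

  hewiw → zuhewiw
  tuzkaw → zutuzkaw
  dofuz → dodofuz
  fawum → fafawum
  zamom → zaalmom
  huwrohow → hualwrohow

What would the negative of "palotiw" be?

"palotiw" has last vowel 'i'. The one such stem in the data (hewiw → zuhewiw) adds the prefix zu-, so the same rule applies.
The other patterns: stems whose last vowel is 'u' repeat the first consonant+vowel as a prefix; stems whose last vowel is 'o' insert -al- after the first vowel.
So palotiw → zupalotiw.

zupalotiw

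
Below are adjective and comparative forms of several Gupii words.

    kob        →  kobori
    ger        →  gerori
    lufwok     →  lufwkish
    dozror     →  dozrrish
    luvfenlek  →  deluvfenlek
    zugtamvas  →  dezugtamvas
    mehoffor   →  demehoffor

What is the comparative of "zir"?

zirori

ger and dozror both end in -r yet inflect differently (gerori, dozrrish), so the final letter is not what conditions the rule; the number of vowels is.
"zir" has 1 vowel. The stems with 1 vowel (kob → kobori, ger → gerori) add -ori.
So zir → zirori.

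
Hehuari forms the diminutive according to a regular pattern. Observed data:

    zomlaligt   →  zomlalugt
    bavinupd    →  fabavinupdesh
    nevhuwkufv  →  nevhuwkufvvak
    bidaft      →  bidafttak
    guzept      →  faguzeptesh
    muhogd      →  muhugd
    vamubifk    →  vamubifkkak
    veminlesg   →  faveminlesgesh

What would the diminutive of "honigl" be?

"honigl" has second-to-last letter 'g'. The stems whose second-to-last letter is 'g' (zomlaligt → zomlalugt, muhogd → muhugd) change the last vowel to 'u'.
The other patterns: stems whose second-to-last letter is 'f' double the final consonant and add -ak; stems whose second-to-last letter is 'p' or 's' add fa- … -esh around the stem.
So honigl → honugl.

honugl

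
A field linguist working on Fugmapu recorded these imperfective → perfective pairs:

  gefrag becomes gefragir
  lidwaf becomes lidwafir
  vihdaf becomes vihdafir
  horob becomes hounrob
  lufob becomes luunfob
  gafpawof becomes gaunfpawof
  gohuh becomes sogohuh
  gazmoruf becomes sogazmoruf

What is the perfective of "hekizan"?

lidwaf and gafpawof both end in -f yet inflect differently (lidwafir, gaunfpawof), so the final letter is not what conditions the rule; the last vowel is.
"hekizan" has last vowel 'a'. The stems whose last vowel is 'a' (gefrag → gefragir, lidwaf → lidwafir, vihdaf → vihdafir) add -ir.
So hekizan → hekizanir.

hekizanir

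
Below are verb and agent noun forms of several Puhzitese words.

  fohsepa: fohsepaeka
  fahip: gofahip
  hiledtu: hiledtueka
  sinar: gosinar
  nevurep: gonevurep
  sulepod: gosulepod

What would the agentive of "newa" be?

sinar and fohsepa both have last vowel 'a' yet inflect differently (gosinar, fohsepaeka), so the last vowel is not what conditions the rule; whether the stem ends in a vowel or a consonant is.
"newa" ends in a vowel. The stems ending in a vowel (fohsepa → fohsepaeka, hiledtu → hiledtueka) add -eka.
The other pattern: stems ending in a consonant add the prefix go-.
So newa → newaeka.

newaeka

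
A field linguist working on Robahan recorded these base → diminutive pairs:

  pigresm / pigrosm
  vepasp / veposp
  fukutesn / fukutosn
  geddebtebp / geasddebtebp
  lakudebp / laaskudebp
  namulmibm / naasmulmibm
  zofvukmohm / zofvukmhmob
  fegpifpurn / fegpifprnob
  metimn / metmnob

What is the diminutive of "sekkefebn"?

vepasp and geddebtebp both end in -p yet inflect differently (veposp, geasddebtebp), so the final letter is not what conditions the rule; the second-to-last letter is.
"sekkefebn" has second-to-last letter 'b'. The stems whose second-to-last letter is 'b' (geddebtebp → geasddebtebp, lakudebp → laaskudebp, namulmibm → naasmulmibm) insert -as- after the first vowel.
The other patterns: stems whose second-to-last letter is 's' change the last vowel to 'o'; stems whose second-to-last letter is 'h', 'm' or 'r' delete the last vowel and add -ob.
So sekkefebn → seaskkefebn.

seaskkefebn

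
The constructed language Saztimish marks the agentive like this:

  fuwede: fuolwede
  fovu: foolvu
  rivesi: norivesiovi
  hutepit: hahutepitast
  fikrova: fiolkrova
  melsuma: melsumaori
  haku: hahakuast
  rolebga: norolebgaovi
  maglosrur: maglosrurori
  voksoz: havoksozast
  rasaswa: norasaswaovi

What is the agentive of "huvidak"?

hahuvidakast

rasaswa and fikrova both end in -a yet inflect differently (norasaswaovi, fiolkrova), so the final letter is not what conditions the rule; the first letter is.
"huvidak" begins with h-. The stems beginning with h- (hutepit → hahutepitast, haku → hahakuast) add ha- … -ast around the stem.
So huvidak → hahuvidakast.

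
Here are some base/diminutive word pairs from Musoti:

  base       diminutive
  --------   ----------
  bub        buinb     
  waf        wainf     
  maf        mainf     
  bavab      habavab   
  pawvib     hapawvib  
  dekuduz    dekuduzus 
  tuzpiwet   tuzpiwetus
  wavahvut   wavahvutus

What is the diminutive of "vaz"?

"vaz" has 1 vowel. The stems with 1 vowel (bub → buinb, waf → wainf, maf → mainf) insert -in- after the first vowel.
So vaz → vainz.

vainz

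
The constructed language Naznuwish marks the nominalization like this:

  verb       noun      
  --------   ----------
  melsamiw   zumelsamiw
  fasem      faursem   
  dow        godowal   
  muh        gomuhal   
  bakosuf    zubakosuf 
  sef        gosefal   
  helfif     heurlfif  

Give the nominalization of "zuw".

gozuwal

sef and helfif both end in -f yet inflect differently (gosefal, heurlfif), so the final letter is not what conditions the rule; the number of vowels is.
"zuw" has 1 vowel. The stems with 1 vowel (muh → gomuhal, sef → gosefal, dow → godowal) add go- … -al around the stem.
So zuw → gozuwal.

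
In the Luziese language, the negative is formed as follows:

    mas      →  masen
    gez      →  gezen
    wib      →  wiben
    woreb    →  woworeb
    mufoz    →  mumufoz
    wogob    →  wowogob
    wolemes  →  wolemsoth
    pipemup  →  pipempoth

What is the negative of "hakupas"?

hakupsoth

"hakupas" has 3 vowels. The stems with 3 vowels (wolemes → wolemsoth, pipemup → pipempoth) delete the last vowel and add -oth.
The other patterns: stems with 1 vowel add -en; stems with 2 vowels repeat the first consonant+vowel as a prefix.
So hakupas → hakupsoth.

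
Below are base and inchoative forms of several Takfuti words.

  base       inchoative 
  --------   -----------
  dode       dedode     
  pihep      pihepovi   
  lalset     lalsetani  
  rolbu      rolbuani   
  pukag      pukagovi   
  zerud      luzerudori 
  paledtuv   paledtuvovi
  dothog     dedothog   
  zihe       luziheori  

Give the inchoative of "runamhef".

"runamhef" begins with r-. The one such stem in the data (rolbu → rolbuani) adds -ani, so the same rule applies.
The other patterns: stems beginning with z- add lu- … -ori around the stem; stems beginning with d- add the prefix de-; stems beginning with p- add -ovi.
So runamhef → runamhefani.

runamhefani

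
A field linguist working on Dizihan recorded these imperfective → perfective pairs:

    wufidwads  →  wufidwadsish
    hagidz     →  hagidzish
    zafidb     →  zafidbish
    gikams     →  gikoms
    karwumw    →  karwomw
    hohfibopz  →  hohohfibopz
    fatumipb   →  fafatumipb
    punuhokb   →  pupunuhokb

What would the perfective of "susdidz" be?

"susdidz" has second-to-last letter 'd'. The stems whose second-to-last letter is 'd' (wufidwads → wufidwadsish, hagidz → hagidzish, zafidb → zafidbish) add -ish.
So susdidz → susdidzish.

susdidzish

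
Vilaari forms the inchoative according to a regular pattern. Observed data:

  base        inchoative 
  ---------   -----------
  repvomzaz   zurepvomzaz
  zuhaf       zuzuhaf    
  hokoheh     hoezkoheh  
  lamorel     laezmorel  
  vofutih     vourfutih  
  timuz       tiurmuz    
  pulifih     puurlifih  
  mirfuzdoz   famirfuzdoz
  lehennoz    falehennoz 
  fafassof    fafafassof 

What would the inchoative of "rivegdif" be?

riurvegdif

hokoheh and vofutih both end in -h yet inflect differently (hoezkoheh, vourfutih), so the final letter is not what conditions the rule; the last vowel is.
"rivegdif" has last vowel 'i'. The stems whose last vowel is 'i' (vofutih → vourfutih, pulifih → puurlifih) insert -ur- after the first vowel.
So rivegdif → riurvegdif.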